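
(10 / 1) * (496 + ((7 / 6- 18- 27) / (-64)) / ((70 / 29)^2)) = 933494783 / 188160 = 4961.18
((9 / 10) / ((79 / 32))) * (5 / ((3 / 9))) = 432 / 79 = 5.47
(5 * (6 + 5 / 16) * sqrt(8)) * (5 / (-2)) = -2525 * sqrt(2) / 16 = -223.18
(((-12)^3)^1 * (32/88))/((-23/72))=497664/253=1967.05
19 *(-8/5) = -152/5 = -30.40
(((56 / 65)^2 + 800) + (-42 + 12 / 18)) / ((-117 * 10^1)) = -4812754 / 7414875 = -0.65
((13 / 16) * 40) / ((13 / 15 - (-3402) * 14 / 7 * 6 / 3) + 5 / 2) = 975 / 408341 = 0.00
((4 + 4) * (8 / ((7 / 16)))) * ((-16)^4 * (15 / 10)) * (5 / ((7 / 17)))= 8556380160 / 49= 174620003.27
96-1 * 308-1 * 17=-229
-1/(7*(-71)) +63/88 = 31399/43736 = 0.72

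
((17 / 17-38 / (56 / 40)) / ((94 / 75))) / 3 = -4575 / 658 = -6.95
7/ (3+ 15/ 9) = 3/ 2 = 1.50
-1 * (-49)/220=49/220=0.22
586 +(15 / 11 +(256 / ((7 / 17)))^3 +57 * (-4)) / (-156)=-906345316621 / 588588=-1539863.74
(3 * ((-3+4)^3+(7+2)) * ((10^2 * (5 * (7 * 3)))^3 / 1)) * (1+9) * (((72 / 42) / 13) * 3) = 1786050000000000 / 13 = 137388461538461.54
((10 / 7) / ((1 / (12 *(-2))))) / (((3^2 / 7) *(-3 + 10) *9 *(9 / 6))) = -0.28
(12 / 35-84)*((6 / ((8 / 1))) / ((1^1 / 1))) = -2196 / 35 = -62.74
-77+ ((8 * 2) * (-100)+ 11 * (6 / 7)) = -11673 / 7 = -1667.57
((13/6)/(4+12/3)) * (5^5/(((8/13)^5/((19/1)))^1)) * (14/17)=2006142490625/13369344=150055.42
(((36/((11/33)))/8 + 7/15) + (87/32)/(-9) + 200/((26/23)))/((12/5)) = 1189267/14976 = 79.41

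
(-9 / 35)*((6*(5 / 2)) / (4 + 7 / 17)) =-153 / 175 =-0.87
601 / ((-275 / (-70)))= 8414 / 55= 152.98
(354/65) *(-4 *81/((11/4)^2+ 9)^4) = -7516717056/320550790625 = -0.02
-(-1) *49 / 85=49 / 85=0.58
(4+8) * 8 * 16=1536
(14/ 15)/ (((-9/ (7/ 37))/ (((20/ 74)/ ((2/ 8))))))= -784/ 36963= -0.02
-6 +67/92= -485/92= -5.27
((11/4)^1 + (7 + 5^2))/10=139/40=3.48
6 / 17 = 0.35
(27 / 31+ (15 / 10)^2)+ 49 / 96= 10807 / 2976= 3.63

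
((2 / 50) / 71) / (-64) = -1 / 113600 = -0.00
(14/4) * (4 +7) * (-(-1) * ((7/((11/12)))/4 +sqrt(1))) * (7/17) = 784/17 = 46.12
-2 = -2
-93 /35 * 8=-21.26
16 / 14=8 / 7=1.14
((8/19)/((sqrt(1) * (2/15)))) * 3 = 180/19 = 9.47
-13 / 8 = -1.62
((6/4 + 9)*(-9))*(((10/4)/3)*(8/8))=-315/4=-78.75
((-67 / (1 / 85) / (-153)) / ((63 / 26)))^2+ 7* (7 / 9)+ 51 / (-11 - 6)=76649962 / 321489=238.42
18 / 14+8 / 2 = 37 / 7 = 5.29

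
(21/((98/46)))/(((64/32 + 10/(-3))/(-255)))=52785/28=1885.18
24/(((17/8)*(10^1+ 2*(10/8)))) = 384/425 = 0.90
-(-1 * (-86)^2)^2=-54700816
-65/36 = -1.81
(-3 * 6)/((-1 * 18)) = 1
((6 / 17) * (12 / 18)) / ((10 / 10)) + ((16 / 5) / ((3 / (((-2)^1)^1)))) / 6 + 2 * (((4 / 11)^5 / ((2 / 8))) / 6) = -13772212 / 123204015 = -0.11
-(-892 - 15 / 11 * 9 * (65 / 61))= 607307 / 671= 905.08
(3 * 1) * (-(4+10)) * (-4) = 168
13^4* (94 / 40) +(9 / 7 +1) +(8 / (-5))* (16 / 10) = 46982653 / 700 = 67118.08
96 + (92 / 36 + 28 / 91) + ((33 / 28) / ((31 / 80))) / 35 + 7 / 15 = 88343272 / 888615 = 99.42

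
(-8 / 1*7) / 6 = -28 / 3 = -9.33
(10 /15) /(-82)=-1 /123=-0.01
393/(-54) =-131/18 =-7.28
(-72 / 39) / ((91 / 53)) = -1272 / 1183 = -1.08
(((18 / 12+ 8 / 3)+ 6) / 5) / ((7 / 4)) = 122 / 105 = 1.16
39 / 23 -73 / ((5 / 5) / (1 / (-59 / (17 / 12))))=56155 / 16284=3.45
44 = 44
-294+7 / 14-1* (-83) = -210.50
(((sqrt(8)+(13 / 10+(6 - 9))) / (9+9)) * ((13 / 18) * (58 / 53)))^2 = 17197609 / 819104400 - 2416193 * sqrt(2) / 184298490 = 0.00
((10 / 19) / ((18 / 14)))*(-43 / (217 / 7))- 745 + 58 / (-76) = -7912601 / 10602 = -746.33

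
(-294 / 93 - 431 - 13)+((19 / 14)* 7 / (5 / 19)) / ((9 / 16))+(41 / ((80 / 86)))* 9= 152797 / 11160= 13.69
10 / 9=1.11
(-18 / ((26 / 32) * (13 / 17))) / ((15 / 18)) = -29376 / 845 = -34.76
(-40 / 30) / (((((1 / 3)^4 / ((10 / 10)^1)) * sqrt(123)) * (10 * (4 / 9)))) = -81 * sqrt(123) / 410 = -2.19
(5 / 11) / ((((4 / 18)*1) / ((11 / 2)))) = 45 / 4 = 11.25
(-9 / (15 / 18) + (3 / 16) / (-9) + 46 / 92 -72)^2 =390339049 / 57600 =6776.72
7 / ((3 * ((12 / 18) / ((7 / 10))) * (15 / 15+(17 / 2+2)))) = 49 / 230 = 0.21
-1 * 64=-64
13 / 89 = 0.15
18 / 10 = 1.80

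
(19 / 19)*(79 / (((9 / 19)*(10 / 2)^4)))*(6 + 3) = 1501 / 625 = 2.40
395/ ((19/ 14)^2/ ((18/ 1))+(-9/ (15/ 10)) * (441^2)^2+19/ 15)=-6967800/ 4003171434744091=-0.00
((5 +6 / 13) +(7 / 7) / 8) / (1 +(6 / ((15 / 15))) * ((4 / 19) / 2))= 11039 / 3224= 3.42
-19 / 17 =-1.12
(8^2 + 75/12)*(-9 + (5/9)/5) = -5620/9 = -624.44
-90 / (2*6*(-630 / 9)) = 3 / 28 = 0.11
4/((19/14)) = 2.95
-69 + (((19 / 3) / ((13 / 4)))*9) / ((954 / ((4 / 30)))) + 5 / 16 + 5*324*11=8806072321 / 496080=17751.31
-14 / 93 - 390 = -390.15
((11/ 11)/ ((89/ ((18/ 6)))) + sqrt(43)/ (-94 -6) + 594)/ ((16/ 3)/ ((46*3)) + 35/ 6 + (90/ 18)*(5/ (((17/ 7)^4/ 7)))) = 1828088104086/ 33552288089 -17288847*sqrt(43)/ 18849600050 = 54.48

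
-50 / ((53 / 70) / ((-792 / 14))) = 198000 / 53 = 3735.85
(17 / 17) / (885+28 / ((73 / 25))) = 73 / 65305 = 0.00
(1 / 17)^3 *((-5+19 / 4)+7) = 27 / 19652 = 0.00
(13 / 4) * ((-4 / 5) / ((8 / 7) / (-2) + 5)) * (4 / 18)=-182 / 1395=-0.13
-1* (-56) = 56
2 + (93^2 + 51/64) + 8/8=553779/64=8652.80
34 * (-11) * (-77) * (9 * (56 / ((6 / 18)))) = 43542576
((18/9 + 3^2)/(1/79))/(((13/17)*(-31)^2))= 14773/12493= 1.18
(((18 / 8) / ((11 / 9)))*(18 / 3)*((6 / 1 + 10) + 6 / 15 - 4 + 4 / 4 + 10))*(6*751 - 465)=114889671 / 110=1044451.55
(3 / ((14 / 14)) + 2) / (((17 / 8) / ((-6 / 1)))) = -240 / 17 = -14.12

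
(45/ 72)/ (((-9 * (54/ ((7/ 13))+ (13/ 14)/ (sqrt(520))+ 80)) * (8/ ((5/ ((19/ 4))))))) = -0.00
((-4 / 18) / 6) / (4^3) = -1 / 1728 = -0.00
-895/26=-34.42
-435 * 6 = -2610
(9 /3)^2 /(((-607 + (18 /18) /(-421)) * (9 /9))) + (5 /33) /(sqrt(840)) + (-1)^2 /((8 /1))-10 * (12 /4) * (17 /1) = -260602651 /511096 + sqrt(210) /2772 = -509.88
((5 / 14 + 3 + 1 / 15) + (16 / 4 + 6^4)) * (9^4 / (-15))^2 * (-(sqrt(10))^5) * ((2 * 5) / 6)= -290930998158 * sqrt(10) / 7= -131429228017.93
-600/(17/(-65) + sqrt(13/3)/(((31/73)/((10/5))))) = -11473410000 * sqrt(39)/1169948113 - 1911429000/1169948113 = -62.88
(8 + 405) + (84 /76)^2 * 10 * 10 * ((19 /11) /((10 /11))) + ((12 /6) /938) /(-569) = 3270915258 /5070359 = 645.11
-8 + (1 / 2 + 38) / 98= -213 / 28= -7.61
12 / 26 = 6 / 13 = 0.46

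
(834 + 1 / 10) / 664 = 8341 / 6640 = 1.26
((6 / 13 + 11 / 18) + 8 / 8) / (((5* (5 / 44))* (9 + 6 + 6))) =2134 / 12285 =0.17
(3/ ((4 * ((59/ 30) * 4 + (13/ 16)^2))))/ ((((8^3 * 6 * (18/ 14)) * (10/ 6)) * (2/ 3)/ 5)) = 105/ 1047776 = 0.00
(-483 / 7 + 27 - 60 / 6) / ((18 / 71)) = -1846 / 9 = -205.11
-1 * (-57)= 57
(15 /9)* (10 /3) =50 /9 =5.56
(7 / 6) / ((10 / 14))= 49 / 30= 1.63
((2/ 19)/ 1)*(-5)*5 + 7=83/ 19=4.37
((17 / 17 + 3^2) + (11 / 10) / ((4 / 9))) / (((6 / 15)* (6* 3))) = 499 / 288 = 1.73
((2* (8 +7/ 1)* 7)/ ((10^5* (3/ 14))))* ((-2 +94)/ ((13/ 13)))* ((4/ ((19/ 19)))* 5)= 2254/ 125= 18.03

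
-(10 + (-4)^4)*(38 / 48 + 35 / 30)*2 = -1041.83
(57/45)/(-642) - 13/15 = -1673/1926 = -0.87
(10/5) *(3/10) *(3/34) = 0.05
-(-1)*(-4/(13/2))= -8/13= -0.62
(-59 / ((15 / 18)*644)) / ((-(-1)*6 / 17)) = -1003 / 3220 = -0.31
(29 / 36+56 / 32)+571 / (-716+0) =11329 / 6444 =1.76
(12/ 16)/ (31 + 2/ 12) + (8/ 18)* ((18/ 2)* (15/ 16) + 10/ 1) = 55327/ 6732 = 8.22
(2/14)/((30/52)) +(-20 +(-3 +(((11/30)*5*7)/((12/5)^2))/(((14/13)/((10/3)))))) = -1438471/90720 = -15.86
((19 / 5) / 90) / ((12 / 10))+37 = 19999 / 540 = 37.04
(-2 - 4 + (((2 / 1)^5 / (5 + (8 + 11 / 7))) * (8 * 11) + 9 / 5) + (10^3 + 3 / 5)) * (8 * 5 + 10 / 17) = 13954652 / 289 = 48285.99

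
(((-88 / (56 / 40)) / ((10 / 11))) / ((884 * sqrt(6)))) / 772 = -121 * sqrt(6) / 7165704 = -0.00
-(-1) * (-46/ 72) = -23/ 36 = -0.64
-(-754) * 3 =2262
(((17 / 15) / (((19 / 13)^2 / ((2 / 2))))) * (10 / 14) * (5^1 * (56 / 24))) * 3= 14365 / 1083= 13.26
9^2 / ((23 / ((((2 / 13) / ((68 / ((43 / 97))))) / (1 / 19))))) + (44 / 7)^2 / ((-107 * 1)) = -1562127461 / 5170132786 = -0.30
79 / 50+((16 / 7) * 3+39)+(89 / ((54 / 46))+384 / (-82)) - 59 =59.57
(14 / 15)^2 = 0.87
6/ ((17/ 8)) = 2.82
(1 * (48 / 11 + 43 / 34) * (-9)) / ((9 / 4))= -4210 / 187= -22.51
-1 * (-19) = 19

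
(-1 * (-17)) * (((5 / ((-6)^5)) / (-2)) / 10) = 17 / 31104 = 0.00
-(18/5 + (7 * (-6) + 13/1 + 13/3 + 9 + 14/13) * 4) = 10678/195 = 54.76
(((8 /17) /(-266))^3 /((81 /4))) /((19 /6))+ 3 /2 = 17788540088135 /11859026726106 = 1.50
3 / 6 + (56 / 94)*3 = 215 / 94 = 2.29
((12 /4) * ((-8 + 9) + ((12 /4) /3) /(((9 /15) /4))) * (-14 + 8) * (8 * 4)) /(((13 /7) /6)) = -185472 /13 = -14267.08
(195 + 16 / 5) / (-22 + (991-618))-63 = -109574 / 1755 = -62.44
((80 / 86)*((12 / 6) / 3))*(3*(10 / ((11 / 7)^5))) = 13445600 / 6925193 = 1.94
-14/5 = -2.80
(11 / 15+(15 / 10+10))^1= 367 / 30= 12.23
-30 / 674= -15 / 337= -0.04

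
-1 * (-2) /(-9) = -2 /9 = -0.22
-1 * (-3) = 3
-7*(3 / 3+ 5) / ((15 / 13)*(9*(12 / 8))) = -364 / 135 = -2.70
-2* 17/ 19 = -34/ 19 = -1.79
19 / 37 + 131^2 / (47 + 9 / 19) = 12081321 / 33374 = 362.00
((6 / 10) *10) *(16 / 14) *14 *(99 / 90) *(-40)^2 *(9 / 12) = 126720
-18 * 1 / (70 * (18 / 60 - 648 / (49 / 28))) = 6 / 8633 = 0.00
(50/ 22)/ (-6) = -25/ 66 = -0.38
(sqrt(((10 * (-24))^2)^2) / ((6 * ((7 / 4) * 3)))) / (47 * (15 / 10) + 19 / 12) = 30720 / 1211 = 25.37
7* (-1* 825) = -5775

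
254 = 254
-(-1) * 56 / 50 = 28 / 25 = 1.12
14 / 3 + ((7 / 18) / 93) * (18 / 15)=6517 / 1395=4.67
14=14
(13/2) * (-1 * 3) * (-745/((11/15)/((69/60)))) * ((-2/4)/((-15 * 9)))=44551/528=84.38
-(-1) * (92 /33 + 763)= 25271 /33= 765.79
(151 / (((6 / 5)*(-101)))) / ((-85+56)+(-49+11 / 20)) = 7550 / 469347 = 0.02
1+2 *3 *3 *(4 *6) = 433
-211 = -211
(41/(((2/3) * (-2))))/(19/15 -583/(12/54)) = 1845/157334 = 0.01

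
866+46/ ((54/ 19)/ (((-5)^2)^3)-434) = 55782492243/ 64421848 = 865.89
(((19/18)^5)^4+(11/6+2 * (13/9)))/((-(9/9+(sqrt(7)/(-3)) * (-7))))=97789977812749660683754321/473101210697365567806898176- 684529844689247624786280247 * sqrt(7)/1419303632092096703420694528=-1.07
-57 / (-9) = 19 / 3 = 6.33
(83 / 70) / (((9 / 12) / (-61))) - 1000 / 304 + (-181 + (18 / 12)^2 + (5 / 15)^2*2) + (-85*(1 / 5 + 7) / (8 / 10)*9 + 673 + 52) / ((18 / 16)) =-15305137 / 2660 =-5753.81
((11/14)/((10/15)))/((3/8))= 22/7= 3.14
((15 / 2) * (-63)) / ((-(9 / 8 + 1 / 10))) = 2700 / 7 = 385.71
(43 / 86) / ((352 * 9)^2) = 1 / 20072448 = 0.00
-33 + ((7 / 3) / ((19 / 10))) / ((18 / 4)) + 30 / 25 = -80867 / 2565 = -31.53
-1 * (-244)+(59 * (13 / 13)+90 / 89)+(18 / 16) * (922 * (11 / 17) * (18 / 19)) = 54035661 / 57494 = 939.85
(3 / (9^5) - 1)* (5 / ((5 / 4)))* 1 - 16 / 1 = -393656 / 19683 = -20.00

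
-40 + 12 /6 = -38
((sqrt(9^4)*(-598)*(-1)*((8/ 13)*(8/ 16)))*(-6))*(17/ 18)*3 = -253368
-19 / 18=-1.06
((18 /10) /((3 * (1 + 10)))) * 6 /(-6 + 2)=-9 /110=-0.08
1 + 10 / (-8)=-0.25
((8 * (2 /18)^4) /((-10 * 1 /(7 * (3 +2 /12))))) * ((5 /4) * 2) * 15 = -665 /6561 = -0.10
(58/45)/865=58/38925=0.00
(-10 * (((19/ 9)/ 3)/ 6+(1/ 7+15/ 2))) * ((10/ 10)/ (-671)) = 4000/ 34587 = 0.12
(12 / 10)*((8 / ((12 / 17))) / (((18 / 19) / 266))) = 171836 / 45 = 3818.58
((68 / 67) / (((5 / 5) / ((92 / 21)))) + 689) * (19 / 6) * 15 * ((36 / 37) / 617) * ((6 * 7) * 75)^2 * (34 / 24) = 730147941.82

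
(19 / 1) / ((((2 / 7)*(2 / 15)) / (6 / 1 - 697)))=-1378545 / 4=-344636.25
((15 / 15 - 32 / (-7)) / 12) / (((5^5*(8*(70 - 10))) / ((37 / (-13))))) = -0.00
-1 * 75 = -75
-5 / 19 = -0.26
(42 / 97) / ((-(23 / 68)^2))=-194208 / 51313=-3.78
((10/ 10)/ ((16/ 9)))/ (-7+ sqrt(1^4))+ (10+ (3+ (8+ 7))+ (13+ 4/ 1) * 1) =1437/ 32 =44.91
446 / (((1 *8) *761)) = 223 / 3044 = 0.07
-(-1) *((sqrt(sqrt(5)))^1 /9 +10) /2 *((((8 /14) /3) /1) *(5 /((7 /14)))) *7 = 20 *5^(1 /4) /27 +200 /3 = 67.77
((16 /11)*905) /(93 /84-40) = -405440 /11979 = -33.85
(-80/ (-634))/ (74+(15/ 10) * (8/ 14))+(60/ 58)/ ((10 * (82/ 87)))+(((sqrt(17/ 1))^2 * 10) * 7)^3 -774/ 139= 797627453061726501/ 473324746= 1685158994.54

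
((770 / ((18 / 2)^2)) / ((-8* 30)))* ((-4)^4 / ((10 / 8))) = -9856 / 1215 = -8.11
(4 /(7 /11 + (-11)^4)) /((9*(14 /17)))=0.00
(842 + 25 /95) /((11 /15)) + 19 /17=4084736 /3553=1149.66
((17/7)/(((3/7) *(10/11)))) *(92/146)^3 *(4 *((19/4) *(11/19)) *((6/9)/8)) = 1.43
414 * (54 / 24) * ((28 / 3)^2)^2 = 7068544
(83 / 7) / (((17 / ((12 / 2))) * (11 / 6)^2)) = 17928 / 14399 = 1.25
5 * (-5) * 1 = -25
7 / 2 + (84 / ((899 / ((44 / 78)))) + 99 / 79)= 8874265 / 1846546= 4.81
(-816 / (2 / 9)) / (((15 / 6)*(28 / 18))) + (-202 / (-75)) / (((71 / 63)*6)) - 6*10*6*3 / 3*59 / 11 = -392905001 / 136675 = -2874.74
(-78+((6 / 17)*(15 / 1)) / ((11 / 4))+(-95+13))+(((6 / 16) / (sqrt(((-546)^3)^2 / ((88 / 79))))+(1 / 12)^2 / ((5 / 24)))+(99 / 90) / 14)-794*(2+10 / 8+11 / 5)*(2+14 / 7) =-1371870979 / 78540+sqrt(1738) / 17145247392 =-17467.16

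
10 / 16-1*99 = -787 / 8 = -98.38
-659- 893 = -1552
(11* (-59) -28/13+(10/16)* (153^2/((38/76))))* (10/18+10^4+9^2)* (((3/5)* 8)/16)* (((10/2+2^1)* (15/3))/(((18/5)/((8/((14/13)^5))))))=1376918059258625/296352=4646224959.71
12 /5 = 2.40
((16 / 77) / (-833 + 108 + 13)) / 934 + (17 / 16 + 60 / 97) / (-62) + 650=649.97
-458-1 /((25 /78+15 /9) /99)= -78712 /155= -507.82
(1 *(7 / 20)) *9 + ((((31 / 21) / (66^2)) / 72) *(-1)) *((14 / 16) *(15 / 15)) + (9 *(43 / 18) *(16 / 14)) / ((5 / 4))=6008560771 / 263450880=22.81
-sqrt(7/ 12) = -sqrt(21)/ 6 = -0.76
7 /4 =1.75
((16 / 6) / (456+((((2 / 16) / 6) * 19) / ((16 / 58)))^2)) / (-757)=-393216 / 51130457509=-0.00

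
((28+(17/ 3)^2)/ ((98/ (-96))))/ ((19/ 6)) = -17312/ 931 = -18.60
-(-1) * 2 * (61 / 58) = 61 / 29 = 2.10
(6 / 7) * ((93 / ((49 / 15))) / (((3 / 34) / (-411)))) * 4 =-155949840 / 343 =-454664.26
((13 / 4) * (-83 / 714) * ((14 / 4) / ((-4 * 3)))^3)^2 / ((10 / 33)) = 30748769051 / 106039219322880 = 0.00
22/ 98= 11/ 49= 0.22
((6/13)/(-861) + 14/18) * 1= 26099/33579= 0.78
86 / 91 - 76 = -6830 / 91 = -75.05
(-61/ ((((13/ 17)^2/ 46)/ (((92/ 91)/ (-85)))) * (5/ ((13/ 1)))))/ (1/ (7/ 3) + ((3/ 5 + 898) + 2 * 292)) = 2194292/ 21930285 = 0.10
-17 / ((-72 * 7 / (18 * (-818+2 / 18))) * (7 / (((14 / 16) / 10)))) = -125137 / 20160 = -6.21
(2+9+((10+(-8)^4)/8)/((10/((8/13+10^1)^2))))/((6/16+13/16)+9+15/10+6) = 78343384/239135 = 327.61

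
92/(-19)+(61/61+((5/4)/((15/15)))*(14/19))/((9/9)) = -111/38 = -2.92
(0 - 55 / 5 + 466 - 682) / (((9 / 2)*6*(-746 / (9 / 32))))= 227 / 71616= 0.00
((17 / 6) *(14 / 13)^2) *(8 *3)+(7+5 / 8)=116933 / 1352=86.49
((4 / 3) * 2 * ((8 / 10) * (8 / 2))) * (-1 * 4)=-512 / 15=-34.13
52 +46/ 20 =543/ 10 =54.30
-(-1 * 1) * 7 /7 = 1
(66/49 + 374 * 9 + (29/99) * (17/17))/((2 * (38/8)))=32672842/92169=354.49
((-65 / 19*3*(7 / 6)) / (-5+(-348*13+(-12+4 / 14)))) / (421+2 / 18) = 147 / 23475260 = 0.00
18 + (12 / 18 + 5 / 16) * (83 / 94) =18.86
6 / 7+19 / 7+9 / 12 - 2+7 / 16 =309 / 112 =2.76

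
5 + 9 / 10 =5.90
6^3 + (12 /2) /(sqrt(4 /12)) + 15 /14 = 6 * sqrt(3) + 3039 /14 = 227.46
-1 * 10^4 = -10000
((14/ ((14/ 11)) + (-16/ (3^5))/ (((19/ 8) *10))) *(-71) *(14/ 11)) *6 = -504695548/ 84645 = -5962.50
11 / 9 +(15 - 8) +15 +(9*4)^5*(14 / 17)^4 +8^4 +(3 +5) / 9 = 27815911.36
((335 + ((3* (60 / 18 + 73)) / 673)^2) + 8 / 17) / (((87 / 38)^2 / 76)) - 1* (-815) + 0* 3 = 331070506742351 / 58279733217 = 5680.71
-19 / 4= -4.75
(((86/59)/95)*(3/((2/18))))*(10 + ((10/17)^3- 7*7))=-442589454/27537365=-16.07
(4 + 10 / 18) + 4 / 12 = 44 / 9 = 4.89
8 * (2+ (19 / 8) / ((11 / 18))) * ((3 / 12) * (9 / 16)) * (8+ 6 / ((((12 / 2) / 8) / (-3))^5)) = -1787877 / 44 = -40633.57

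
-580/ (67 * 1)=-580/ 67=-8.66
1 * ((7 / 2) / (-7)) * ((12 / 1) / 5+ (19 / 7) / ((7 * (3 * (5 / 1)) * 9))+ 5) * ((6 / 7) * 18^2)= -352584 / 343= -1027.94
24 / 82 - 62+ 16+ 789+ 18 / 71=2164463 / 2911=743.55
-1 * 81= -81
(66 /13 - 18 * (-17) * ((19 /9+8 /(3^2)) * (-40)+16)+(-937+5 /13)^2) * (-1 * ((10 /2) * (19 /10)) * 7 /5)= -11244211.76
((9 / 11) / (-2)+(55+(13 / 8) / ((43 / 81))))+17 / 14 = 1559249 / 26488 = 58.87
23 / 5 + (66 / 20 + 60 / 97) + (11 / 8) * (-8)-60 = -60607 / 970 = -62.48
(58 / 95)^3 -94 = -80398138 / 857375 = -93.77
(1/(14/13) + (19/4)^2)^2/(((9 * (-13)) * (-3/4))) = 769129/122304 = 6.29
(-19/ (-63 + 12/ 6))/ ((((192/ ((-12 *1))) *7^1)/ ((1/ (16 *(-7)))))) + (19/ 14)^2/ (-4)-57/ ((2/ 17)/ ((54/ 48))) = -59632203/ 109312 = -545.52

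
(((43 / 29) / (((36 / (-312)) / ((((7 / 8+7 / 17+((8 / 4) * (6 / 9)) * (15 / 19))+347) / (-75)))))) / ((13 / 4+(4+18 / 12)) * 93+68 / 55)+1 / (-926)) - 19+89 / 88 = -55169286219124007 / 3079283821166520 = -17.92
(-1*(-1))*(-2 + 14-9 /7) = 75 /7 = 10.71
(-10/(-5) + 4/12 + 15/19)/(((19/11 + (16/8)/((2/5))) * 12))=979/25308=0.04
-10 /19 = -0.53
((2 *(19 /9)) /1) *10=380 /9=42.22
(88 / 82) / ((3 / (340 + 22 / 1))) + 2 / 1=16174 / 123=131.50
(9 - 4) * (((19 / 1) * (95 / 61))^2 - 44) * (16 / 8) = 30943010 / 3721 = 8315.78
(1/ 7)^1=0.14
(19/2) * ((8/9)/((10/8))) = 6.76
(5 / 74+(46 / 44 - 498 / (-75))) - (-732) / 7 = 8000309 / 71225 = 112.32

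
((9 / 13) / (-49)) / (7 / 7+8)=-1 / 637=-0.00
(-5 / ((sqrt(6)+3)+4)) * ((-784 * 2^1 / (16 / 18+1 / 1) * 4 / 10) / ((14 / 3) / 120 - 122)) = -35562240 / 16047643+5080320 * sqrt(6) / 16047643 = -1.44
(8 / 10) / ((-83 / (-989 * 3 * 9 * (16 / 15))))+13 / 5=575059 / 2075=277.14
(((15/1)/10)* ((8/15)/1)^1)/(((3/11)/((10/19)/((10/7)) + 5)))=1496/95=15.75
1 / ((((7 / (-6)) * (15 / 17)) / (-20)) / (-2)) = -272 / 7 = -38.86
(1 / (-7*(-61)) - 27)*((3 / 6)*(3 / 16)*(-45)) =194535 / 1708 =113.90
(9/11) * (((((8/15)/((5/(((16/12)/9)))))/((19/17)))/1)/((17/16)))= 512/47025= 0.01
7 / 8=0.88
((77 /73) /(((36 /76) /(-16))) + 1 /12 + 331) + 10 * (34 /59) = 46704365 /155052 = 301.22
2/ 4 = 1/ 2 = 0.50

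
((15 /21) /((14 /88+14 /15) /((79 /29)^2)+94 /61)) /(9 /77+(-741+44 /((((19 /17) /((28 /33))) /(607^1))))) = 39385421955 /1818443784598526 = 0.00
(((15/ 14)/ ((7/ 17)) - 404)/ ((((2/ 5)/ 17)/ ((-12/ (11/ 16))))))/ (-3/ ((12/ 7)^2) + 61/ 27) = 13866764544/ 57673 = 240437.72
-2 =-2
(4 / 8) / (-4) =-1 / 8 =-0.12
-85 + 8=-77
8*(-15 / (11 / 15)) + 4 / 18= -16178 / 99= -163.41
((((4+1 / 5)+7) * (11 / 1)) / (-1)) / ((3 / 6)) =-1232 / 5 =-246.40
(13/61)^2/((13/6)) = 78/3721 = 0.02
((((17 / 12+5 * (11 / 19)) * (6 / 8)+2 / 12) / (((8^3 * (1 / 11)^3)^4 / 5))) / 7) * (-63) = -145983995943177315 / 20890720927744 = -6987.98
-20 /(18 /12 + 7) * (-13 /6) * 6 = 520 /17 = 30.59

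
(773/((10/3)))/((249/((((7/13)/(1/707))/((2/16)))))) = 2836.39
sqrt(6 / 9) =sqrt(6) / 3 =0.82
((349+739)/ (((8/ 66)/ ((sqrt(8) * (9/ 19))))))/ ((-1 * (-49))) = 161568 * sqrt(2)/ 931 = 245.43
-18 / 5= -3.60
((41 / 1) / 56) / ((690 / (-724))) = -7421 / 9660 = -0.77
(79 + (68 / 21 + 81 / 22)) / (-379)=-39695 / 175098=-0.23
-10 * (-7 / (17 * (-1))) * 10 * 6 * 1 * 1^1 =-4200 / 17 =-247.06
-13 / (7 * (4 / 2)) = -13 / 14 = -0.93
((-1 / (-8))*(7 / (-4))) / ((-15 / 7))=0.10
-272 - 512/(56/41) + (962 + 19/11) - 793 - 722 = -92256/77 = -1198.13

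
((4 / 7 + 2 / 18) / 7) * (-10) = -430 / 441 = -0.98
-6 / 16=-3 / 8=-0.38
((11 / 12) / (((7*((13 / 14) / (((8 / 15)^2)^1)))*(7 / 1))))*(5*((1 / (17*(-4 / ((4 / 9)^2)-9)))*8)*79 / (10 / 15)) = -444928 / 8144955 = -0.05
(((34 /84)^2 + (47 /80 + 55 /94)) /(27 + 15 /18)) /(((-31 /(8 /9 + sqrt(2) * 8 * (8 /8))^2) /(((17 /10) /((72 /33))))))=-67546779949 /434579899950-414397423 * sqrt(2) /24143327775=-0.18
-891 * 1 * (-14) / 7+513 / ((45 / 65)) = 2523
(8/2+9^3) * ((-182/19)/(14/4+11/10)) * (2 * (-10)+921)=-600994030/437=-1375272.38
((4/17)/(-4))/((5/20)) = -4/17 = -0.24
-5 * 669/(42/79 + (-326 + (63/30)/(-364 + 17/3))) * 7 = 19885188750/276408977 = 71.94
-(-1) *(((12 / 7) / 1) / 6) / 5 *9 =18 / 35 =0.51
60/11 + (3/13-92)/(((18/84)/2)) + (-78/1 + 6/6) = -928.06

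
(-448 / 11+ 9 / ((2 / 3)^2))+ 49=1255 / 44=28.52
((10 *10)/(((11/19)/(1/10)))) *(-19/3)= -109.39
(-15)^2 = 225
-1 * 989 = -989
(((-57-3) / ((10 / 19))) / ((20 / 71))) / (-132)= 1349 / 440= 3.07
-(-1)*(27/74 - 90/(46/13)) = -42669/1702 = -25.07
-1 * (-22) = 22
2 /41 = 0.05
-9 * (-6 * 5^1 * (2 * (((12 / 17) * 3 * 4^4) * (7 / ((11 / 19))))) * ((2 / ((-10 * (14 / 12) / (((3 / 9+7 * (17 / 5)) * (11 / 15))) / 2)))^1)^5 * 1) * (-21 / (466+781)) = 21759472035492336381198336 / 44380230712890625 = 490296505.58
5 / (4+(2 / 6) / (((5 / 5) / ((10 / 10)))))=15 / 13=1.15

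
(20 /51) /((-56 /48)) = -40 /119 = -0.34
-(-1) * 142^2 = 20164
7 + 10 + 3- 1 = 19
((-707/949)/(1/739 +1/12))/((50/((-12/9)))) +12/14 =136163338/124722325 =1.09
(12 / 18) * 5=10 / 3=3.33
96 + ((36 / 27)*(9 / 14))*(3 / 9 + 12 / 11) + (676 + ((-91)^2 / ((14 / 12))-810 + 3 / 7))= 543747 / 77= 7061.65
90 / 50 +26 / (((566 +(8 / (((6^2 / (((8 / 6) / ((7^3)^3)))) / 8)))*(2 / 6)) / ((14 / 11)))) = 94552011967977 / 50876415331115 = 1.86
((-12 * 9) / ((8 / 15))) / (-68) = 405 / 136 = 2.98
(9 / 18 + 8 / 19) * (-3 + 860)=29995 / 38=789.34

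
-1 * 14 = -14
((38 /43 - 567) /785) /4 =-24343 /135020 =-0.18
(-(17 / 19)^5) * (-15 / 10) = 4259571 / 4952198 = 0.86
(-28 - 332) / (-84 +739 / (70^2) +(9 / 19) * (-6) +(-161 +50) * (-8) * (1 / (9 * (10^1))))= 100548000 / 21457117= 4.69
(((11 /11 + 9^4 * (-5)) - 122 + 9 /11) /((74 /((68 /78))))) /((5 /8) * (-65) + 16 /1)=49256072 /3126981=15.75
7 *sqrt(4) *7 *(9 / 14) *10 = 630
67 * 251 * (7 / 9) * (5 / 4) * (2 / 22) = 588595 / 396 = 1486.35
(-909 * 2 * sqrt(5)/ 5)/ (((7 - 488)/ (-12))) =-21816 * sqrt(5)/ 2405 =-20.28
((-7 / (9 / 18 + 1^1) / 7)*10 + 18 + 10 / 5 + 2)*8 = 368 / 3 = 122.67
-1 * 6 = -6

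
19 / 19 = 1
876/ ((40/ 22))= 2409/ 5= 481.80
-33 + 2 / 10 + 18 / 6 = -149 / 5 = -29.80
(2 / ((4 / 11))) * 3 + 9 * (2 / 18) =35 / 2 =17.50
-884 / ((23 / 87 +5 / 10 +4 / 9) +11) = -461448 / 6373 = -72.41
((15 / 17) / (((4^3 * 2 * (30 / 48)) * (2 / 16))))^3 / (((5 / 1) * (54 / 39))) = 39 / 393040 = 0.00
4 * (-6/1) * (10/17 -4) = 1392/17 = 81.88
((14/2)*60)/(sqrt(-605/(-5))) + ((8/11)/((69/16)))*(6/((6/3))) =9788/253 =38.69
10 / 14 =5 / 7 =0.71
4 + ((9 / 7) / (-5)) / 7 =971 / 245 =3.96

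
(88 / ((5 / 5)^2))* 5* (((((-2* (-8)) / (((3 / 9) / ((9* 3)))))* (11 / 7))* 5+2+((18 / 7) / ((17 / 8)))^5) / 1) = 4482478.79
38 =38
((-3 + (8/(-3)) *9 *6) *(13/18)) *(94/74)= -134.86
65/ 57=1.14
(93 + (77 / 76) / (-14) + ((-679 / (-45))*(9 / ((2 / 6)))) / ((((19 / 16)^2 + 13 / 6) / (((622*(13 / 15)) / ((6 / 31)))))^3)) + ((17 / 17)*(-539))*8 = 3409020039155720479060837711 / 17723198148165000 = 192347905307.86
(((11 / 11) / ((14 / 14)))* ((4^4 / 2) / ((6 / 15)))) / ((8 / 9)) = 360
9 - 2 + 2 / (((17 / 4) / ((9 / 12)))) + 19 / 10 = 1573 / 170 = 9.25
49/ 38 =1.29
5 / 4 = 1.25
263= 263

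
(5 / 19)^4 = 625 / 130321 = 0.00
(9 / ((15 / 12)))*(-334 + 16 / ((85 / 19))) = -2379.05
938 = 938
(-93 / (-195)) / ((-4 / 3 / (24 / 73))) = -558 / 4745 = -0.12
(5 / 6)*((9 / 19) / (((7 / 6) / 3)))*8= 1080 / 133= 8.12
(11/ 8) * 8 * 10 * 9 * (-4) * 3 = -11880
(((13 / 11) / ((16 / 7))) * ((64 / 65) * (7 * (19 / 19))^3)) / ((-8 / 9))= -21609 / 110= -196.45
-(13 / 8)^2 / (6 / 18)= -507 / 64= -7.92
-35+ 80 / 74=-1255 / 37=-33.92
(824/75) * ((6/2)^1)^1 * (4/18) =1648/225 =7.32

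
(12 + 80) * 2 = 184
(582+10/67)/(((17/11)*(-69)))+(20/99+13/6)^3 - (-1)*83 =18470556193849/203351383224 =90.83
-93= -93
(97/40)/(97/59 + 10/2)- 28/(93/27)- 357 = -177304507/486080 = -364.76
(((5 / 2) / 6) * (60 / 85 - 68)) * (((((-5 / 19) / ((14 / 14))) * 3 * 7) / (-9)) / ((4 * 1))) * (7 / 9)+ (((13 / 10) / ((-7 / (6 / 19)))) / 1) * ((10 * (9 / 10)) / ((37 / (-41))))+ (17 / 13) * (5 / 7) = -1611018193 / 880908210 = -1.83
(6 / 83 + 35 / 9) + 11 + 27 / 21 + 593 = 3185752 / 5229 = 609.25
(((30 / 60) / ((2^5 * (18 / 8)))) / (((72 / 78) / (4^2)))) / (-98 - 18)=-13 / 12528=-0.00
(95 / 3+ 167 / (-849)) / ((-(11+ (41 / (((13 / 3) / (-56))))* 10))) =115778 / 19452571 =0.01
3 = 3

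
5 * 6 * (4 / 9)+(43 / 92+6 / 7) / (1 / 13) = 59027 / 1932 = 30.55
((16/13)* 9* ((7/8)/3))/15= 14/65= 0.22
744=744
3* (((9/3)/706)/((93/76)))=114/10943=0.01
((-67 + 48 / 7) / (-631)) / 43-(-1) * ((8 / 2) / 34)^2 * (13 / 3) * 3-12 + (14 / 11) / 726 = -2589805499198 / 219176005587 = -11.82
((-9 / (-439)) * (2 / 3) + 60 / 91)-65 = -2569799 / 39949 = -64.33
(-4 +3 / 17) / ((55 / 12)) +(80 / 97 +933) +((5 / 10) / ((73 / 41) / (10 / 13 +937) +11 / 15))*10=1287243294655 / 1369712168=939.79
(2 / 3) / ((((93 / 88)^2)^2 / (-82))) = -9835003904 / 224415603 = -43.82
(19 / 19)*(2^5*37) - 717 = 467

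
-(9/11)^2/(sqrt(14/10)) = -81*sqrt(35)/847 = -0.57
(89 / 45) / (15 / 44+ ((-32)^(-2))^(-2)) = 3916 / 2076181155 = 0.00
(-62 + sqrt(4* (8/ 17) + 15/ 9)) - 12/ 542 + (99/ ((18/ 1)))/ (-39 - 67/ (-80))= -51434064/ 827363 + sqrt(9231)/ 51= -60.28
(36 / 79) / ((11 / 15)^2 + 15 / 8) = 64800 / 343097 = 0.19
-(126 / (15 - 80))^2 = -15876 / 4225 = -3.76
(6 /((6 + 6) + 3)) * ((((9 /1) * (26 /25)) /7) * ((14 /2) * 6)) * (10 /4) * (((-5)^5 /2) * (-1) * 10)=877500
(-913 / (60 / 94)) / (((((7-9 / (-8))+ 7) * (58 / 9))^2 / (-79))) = 66566664 / 5596855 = 11.89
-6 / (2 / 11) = -33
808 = 808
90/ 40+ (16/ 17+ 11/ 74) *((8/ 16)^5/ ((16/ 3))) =1453329/ 644096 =2.26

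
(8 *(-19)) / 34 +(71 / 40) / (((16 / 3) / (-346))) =-650753 / 5440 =-119.62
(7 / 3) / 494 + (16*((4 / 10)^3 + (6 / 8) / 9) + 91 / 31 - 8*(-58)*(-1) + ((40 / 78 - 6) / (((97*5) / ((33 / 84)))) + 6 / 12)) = -458.21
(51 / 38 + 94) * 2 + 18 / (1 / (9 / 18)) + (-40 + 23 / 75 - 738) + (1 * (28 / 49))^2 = -40336687 / 69825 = -577.68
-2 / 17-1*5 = -87 / 17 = -5.12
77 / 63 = 11 / 9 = 1.22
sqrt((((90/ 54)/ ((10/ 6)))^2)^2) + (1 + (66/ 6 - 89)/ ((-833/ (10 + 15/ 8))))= 10369/ 3332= 3.11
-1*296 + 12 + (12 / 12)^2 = -283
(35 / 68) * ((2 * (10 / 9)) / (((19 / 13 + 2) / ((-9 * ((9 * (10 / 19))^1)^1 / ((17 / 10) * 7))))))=-6500 / 5491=-1.18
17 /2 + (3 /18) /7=179 /21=8.52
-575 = -575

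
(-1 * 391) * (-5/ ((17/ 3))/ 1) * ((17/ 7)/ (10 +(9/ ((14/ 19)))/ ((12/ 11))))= 46920/ 1187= 39.53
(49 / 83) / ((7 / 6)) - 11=-871 / 83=-10.49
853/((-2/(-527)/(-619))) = -278259689/2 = -139129844.50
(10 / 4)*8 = 20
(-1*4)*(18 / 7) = -72 / 7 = -10.29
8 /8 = 1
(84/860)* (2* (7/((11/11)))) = 294/215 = 1.37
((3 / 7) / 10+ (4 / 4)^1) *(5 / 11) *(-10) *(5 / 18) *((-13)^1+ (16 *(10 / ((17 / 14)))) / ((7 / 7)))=-1228225 / 7854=-156.38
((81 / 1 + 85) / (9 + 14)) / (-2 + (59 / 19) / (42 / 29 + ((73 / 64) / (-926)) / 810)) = 3179483000051 / 63486003529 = 50.08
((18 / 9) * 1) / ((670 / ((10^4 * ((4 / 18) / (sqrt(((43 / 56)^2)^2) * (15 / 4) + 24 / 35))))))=250880000 / 109554849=2.29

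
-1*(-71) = 71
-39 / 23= -1.70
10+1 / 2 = 21 / 2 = 10.50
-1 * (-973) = 973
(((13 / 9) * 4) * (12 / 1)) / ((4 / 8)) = 416 / 3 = 138.67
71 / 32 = 2.22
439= 439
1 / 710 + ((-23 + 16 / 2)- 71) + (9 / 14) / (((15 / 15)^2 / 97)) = -58749 / 2485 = -23.64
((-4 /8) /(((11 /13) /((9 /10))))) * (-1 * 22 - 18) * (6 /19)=1404 /209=6.72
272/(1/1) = 272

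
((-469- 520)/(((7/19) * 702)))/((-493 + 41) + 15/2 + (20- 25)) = 18791/2208843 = 0.01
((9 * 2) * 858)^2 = 238517136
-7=-7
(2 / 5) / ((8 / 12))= 3 / 5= 0.60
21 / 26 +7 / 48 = 595 / 624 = 0.95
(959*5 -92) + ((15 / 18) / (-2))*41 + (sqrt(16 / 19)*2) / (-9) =56231 / 12 -8*sqrt(19) / 171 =4685.71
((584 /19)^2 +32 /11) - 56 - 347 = 2162855 /3971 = 544.66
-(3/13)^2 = -9/169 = -0.05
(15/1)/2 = 15/2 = 7.50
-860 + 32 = -828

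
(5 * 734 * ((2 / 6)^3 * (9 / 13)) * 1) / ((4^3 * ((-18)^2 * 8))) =0.00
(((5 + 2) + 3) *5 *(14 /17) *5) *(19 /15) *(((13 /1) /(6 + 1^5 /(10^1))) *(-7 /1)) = -12103000 /3111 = -3890.39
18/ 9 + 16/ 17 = 50/ 17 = 2.94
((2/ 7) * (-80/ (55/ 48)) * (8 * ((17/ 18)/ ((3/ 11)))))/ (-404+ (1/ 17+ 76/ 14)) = 591872/ 426807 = 1.39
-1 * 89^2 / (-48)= 7921 / 48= 165.02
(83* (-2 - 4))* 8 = -3984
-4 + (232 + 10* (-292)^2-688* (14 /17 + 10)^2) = 223185924 /289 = 772269.63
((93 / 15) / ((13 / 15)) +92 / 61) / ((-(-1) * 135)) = 6869 / 107055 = 0.06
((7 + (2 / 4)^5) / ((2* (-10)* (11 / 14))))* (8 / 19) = -0.19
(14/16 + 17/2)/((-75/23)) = -23/8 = -2.88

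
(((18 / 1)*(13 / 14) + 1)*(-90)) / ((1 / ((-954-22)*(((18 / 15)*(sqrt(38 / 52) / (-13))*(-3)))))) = 19605888*sqrt(494) / 1183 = 368353.88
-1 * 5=-5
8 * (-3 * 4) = -96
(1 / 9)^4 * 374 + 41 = 41.06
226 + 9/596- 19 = 123381/596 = 207.02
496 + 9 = 505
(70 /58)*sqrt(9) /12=35 /116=0.30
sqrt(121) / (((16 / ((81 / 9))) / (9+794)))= 79497 / 16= 4968.56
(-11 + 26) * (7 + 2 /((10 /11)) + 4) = 198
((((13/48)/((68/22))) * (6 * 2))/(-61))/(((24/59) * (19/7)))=-59059/3782976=-0.02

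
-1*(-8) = 8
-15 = -15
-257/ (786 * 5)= -257/ 3930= -0.07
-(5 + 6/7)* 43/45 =-1763/315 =-5.60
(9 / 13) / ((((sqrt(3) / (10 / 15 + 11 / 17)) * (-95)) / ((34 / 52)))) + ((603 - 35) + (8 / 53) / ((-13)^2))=5087584 / 8957 - 67 * sqrt(3) / 32110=568.00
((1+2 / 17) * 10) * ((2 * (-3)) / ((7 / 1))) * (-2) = 2280 / 119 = 19.16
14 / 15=0.93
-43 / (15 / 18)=-258 / 5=-51.60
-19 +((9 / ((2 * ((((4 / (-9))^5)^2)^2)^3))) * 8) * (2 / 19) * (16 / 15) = 5391030899743293631220795296869504391455431790865068772643 / 986536403121617249420794302551818240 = 5464604126806563982560.98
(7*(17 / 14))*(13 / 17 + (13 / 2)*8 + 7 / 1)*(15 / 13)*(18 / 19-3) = -22860 / 19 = -1203.16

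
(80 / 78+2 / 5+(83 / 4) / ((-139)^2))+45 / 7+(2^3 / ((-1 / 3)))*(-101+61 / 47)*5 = 59359580298973 / 4958155020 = 11972.11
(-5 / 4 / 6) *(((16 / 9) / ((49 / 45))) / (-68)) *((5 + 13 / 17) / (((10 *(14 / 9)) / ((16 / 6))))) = 10 / 2023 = 0.00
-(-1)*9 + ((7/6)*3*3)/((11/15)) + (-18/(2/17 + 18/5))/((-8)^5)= 1327997151/56950784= 23.32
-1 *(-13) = 13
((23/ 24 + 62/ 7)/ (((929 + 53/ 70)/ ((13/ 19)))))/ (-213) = -107185/ 3160690812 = -0.00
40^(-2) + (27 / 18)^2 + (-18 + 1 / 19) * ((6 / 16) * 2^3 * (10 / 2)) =-8115581 / 30400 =-266.96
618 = 618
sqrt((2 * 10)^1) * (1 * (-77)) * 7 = -1078 * sqrt(5) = -2410.48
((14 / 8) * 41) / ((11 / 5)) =1435 / 44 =32.61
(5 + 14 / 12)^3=234.50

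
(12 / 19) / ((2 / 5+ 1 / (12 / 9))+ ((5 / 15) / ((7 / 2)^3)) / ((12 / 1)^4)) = 160030080 / 291388199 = 0.55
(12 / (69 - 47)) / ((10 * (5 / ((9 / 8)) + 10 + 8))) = 27 / 11110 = 0.00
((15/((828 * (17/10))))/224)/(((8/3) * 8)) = 25/11210752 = 0.00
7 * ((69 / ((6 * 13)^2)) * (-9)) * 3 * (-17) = 24633 / 676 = 36.44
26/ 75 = 0.35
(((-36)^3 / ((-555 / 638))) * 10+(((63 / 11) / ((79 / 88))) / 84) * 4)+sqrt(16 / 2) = 2 * sqrt(2)+1567704696 / 2923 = 536336.97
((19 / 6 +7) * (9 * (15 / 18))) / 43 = 305 / 172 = 1.77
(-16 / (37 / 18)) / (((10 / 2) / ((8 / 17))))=-2304 / 3145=-0.73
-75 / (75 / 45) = -45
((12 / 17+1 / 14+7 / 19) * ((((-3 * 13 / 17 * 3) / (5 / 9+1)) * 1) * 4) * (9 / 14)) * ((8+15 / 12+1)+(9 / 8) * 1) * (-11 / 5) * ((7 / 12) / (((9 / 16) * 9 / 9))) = 338.28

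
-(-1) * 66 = 66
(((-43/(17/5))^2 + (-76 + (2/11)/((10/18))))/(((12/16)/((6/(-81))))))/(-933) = 3572152/400410945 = 0.01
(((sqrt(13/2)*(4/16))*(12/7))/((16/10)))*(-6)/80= -0.05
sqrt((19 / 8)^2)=19 / 8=2.38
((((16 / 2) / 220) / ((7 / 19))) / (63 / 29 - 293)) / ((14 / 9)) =-4959 / 22729630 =-0.00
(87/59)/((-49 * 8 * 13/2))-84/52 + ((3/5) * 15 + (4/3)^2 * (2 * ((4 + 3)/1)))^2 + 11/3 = 1077661961/936684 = 1150.51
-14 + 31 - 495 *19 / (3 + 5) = -9269 / 8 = -1158.62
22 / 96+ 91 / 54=827 / 432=1.91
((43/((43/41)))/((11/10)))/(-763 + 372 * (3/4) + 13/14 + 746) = 5740/40491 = 0.14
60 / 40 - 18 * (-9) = 327 / 2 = 163.50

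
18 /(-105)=-6 /35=-0.17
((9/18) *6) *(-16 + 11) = -15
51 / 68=3 / 4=0.75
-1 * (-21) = 21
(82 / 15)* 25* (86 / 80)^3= 3259787 / 19200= 169.78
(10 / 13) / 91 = 10 / 1183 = 0.01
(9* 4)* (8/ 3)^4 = 16384/ 9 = 1820.44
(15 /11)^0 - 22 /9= -13 /9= -1.44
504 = 504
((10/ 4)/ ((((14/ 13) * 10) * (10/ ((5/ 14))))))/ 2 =13/ 3136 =0.00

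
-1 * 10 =-10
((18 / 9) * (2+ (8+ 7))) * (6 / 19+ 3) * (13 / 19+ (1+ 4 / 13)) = 1053864 / 4693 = 224.56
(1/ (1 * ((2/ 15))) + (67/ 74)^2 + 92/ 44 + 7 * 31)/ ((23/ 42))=287664489/ 692714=415.27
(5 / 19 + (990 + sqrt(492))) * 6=12 * sqrt(123) + 112890 / 19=6074.67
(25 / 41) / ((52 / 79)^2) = 156025 / 110864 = 1.41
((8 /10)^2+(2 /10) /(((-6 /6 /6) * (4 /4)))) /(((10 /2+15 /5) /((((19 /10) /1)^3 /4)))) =-48013 /400000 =-0.12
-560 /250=-56 /25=-2.24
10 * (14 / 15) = 28 / 3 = 9.33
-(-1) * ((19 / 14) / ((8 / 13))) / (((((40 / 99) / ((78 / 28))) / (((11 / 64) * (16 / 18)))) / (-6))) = -3496779 / 250880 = -13.94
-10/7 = -1.43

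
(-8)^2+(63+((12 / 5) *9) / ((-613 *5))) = 1946167 / 15325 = 126.99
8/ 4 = 2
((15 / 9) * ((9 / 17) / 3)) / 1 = 5 / 17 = 0.29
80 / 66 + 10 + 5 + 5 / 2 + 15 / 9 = 1345 / 66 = 20.38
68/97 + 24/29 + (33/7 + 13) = 378912/19691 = 19.24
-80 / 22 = -40 / 11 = -3.64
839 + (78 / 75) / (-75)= 1573099 / 1875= 838.99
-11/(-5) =11/5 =2.20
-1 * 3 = -3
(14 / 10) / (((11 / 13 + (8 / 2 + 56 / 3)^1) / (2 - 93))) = -3549 / 655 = -5.42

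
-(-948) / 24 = 79 / 2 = 39.50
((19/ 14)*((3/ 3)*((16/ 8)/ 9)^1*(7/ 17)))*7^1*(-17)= -133/ 9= -14.78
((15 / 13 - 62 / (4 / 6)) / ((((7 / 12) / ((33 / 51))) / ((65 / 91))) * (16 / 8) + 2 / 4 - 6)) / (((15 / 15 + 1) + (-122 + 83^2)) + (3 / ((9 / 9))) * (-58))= 39402 / 8419177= 0.00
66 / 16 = 33 / 8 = 4.12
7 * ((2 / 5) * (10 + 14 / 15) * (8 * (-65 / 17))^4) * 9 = 241196398.55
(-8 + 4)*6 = -24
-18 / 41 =-0.44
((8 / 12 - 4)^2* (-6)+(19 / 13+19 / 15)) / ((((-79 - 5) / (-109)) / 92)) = -10419092 / 1365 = -7633.03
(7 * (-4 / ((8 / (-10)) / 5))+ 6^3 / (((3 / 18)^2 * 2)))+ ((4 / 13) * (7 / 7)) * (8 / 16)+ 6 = 52899 / 13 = 4069.15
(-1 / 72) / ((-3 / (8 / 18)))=1 / 486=0.00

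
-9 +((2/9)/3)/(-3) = -731/81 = -9.02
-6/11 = -0.55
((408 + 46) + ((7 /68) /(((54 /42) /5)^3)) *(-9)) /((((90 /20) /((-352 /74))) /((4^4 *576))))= -3172673388544 /50949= -62271553.68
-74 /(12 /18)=-111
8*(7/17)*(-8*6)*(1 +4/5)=-24192/85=-284.61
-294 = -294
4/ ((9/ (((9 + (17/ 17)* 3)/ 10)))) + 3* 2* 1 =98/ 15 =6.53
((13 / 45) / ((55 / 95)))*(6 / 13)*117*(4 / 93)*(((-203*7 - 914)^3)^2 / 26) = 2463569946146755137500 / 341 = 7224545296618050256.60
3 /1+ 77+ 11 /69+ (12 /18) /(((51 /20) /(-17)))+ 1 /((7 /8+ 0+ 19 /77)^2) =7562107105 /98838567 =76.51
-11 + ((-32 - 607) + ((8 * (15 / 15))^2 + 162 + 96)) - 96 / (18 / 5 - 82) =-16012 / 49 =-326.78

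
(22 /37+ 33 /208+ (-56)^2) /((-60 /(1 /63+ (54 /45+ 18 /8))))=-105421358251 /581817600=-181.19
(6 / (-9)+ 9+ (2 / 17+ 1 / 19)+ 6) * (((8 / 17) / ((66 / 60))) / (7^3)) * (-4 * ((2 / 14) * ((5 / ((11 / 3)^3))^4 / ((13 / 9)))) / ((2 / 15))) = -33609923163000000 / 5916867761089514001773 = -0.00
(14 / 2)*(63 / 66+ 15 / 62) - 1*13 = -1577 / 341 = -4.62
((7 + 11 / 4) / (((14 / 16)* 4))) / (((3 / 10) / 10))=650 / 7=92.86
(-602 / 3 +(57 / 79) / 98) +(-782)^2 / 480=498592091 / 464520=1073.35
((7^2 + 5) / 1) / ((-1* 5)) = -54 / 5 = -10.80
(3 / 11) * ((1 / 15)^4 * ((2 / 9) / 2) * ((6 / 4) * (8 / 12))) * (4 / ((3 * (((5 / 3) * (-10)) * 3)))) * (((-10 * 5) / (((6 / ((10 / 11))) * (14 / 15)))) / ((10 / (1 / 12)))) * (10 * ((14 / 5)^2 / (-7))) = -2 / 165391875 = -0.00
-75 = -75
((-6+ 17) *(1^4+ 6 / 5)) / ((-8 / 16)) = -242 / 5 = -48.40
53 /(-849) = -53 /849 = -0.06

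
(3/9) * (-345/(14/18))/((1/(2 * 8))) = -16560/7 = -2365.71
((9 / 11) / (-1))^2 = 81 / 121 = 0.67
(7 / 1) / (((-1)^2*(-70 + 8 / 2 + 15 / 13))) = -91 / 843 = -0.11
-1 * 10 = -10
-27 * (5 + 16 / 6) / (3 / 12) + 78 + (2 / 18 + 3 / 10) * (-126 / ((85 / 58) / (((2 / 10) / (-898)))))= -715586239 / 954125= -749.99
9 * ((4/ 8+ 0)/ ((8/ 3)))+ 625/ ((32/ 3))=1929/ 32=60.28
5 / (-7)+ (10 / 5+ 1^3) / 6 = -3 / 14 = -0.21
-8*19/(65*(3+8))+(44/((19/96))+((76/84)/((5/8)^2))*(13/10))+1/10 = 3212512361/14264250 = 225.21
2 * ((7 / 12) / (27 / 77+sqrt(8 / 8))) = 539 / 624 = 0.86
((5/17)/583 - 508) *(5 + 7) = -6095.99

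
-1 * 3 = -3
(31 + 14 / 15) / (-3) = -479 / 45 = -10.64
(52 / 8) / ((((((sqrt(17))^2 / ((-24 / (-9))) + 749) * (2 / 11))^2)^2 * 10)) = 0.00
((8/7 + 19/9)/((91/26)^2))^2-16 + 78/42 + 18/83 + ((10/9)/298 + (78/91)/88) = -71777434893805/5185495912212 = -13.84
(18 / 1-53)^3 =-42875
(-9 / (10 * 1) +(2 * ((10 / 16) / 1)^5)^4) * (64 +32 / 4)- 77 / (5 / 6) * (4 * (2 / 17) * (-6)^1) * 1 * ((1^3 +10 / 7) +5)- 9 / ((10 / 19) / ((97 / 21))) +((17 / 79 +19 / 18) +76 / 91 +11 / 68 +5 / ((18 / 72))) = 89989209287147053419949177 / 49535857913384738488320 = 1816.65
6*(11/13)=66/13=5.08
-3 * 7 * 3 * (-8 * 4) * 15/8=3780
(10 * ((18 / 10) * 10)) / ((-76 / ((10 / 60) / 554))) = -15 / 21052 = -0.00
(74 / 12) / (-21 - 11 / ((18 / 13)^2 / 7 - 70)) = -1525991 / 5157579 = -0.30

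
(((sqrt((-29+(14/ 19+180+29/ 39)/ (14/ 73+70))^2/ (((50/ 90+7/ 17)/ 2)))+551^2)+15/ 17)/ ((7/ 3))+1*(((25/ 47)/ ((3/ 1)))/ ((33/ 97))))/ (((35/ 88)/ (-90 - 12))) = -1152734817008/ 34545 - 3215101098*sqrt(1258)/ 27316471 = -33373253.06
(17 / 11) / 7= 17 / 77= 0.22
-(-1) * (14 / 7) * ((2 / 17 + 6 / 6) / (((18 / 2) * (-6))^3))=-19 / 1338444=-0.00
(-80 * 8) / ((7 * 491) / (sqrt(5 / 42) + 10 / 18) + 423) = -1980800 / 20941329-2199680 * sqrt(210) / 565415883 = -0.15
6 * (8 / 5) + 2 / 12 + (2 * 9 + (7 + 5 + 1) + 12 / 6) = 1283 / 30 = 42.77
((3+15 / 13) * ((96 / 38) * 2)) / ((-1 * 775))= -5184 / 191425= -0.03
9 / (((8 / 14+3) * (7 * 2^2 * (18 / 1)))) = 1 / 200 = 0.00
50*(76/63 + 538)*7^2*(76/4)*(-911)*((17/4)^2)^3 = -1241849898315194875/9216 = -134749337924825.83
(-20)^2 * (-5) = -2000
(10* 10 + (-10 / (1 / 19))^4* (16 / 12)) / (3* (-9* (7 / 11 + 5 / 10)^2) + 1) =-2523014705200 / 49173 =-51308944.04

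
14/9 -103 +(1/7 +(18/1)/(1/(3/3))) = -5248/63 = -83.30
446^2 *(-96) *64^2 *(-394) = 30817479819264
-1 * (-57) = 57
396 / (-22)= -18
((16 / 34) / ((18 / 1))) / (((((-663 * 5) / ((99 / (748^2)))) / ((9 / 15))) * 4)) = -1 / 4777401200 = -0.00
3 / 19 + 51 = 972 / 19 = 51.16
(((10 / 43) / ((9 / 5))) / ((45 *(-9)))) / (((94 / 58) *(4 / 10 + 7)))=-1450 / 54512433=-0.00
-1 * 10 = -10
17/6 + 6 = 53/6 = 8.83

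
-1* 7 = -7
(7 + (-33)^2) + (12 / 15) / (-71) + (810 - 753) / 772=1096.06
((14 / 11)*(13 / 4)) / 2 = 91 / 44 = 2.07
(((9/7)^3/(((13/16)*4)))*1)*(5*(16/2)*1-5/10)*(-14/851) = -230364/542087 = -0.42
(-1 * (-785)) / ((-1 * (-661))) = 785 / 661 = 1.19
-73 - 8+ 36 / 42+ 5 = -75.14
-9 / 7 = -1.29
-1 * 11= -11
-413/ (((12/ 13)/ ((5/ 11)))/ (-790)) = 160663.26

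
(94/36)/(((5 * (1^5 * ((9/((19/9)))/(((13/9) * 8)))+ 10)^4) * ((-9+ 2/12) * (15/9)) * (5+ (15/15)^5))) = -358274272884736/700519425419681247975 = -0.00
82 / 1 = 82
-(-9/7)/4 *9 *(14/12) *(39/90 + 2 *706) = 381357/80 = 4766.96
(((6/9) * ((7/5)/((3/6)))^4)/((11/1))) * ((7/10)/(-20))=-67228/515625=-0.13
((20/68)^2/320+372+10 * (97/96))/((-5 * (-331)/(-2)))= -21202211/45916320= -0.46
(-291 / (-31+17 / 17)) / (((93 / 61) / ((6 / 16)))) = 5917 / 2480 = 2.39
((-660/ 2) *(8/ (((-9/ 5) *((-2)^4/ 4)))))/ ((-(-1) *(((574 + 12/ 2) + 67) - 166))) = 1100/ 1443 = 0.76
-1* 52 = -52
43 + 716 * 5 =3623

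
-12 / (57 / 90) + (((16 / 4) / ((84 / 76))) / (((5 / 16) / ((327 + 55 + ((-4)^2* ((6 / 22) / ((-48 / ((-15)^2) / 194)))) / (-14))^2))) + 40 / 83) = 5034600273443072 / 981753465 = 5128171.64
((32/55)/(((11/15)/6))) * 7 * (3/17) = 12096/2057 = 5.88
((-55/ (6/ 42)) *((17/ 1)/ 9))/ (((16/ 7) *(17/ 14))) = -18865/ 72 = -262.01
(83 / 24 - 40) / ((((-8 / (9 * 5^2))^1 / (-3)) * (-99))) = 31.14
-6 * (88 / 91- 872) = 475584 / 91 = 5226.20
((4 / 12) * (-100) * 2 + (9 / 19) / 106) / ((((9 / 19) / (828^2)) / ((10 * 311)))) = -300062541224.15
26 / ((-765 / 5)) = -0.17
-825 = -825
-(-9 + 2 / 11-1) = 108 / 11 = 9.82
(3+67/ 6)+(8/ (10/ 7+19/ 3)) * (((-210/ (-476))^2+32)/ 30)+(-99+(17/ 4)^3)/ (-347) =240669671171/ 15692283840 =15.34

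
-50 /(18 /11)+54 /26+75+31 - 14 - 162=-11522 /117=-98.48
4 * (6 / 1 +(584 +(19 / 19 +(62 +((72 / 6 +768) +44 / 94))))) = 269492 / 47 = 5733.87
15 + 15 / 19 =300 / 19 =15.79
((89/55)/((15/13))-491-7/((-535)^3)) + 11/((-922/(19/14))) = -31936540055526587/65228027056500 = -489.61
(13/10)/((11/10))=13/11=1.18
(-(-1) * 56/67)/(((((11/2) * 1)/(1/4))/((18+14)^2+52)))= 30128/737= 40.88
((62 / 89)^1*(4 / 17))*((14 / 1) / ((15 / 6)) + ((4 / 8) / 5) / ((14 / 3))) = 48794 / 52955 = 0.92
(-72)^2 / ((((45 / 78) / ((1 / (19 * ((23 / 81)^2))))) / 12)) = 3537271296 / 50255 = 70386.45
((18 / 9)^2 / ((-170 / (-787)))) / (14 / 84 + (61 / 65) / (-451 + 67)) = 7857408 / 69683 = 112.76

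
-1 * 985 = -985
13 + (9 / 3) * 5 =28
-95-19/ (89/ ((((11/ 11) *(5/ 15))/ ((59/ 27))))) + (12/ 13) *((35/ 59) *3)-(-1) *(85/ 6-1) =-556909/ 6942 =-80.22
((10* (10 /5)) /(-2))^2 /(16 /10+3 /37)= 18500 /311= 59.49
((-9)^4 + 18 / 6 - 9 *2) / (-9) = -2182 / 3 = -727.33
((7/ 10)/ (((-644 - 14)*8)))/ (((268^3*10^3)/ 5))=-1/ 28950243328000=-0.00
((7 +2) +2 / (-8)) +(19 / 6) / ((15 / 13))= 2069 / 180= 11.49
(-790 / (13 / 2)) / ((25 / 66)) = -20856 / 65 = -320.86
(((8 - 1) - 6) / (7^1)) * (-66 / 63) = -22 / 147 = -0.15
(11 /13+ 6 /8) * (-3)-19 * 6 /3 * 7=-14081 /52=-270.79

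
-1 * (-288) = 288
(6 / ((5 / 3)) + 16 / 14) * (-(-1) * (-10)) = -332 / 7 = -47.43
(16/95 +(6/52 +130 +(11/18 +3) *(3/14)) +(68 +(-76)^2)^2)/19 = 3542976932557/1971060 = 1797498.27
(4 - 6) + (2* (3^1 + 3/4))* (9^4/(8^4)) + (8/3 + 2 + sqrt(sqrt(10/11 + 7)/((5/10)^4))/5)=4* 11^(3/4)* 87^(1/4)/55 + 360781/24576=16.02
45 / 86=0.52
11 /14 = 0.79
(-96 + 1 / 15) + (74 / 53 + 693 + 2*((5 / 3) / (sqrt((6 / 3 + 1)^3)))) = 10*sqrt(3) / 27 + 475778 / 795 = 599.10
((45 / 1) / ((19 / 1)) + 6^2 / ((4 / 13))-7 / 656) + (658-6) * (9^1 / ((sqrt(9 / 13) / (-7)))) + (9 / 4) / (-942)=233560301 / 1956848-13692 * sqrt(13)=-49247.85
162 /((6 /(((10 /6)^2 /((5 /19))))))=285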